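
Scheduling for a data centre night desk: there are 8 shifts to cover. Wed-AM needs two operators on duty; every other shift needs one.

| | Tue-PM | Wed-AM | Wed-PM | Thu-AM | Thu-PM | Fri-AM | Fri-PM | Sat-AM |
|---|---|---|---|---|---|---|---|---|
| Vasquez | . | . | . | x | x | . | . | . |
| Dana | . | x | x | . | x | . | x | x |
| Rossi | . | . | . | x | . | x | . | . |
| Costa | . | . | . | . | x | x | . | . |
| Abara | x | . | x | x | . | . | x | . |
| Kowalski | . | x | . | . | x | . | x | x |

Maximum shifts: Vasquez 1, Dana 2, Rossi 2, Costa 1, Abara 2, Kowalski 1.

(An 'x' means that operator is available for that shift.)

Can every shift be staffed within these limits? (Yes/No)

Total capacity is 9 and 9 slots are needed, so capacity alone doesn't rule it out.
Shifts {Tue-PM, Wed-AM, Wed-PM, Fri-PM, Sat-AM} need 6 worker-slots in total, but the operators available for any of those shifts (Dana, Abara, and Kowalski) can supply at most 5 among them. So no valid schedule exists.

No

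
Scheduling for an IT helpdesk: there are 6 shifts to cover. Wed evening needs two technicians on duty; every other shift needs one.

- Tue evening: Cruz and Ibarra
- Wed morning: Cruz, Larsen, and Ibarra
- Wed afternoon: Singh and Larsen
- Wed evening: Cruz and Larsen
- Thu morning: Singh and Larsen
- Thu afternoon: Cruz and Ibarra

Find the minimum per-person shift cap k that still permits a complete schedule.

With 4 technicians and 7 worker-slots to fill, someone must work at least ⌈7/4⌉ = 2 shifts, so k ≥ 2.
k = 2 works: Tue evening→Cruz, Wed morning→Larsen, Wed afternoon→Singh, Wed evening→Cruz+Larsen, Thu morning→Singh, Thu afternoon→Ibarra.
Loads: Cruz 2, Singh 2, Larsen 2, Ibarra 1 — all ≤ 2.

2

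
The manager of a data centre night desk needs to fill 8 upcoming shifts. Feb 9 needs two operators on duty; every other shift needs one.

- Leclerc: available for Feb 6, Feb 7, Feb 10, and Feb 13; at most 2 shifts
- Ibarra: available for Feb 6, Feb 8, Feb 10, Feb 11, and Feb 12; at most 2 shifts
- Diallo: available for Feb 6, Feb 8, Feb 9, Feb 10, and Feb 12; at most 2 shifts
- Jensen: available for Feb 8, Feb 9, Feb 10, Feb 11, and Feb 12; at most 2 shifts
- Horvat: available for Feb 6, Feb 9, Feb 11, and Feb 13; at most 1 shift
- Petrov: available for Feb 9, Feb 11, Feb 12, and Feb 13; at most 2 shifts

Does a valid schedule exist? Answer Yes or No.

Yes

Feb 7 can only be covered by Leclerc, so that assignment is forced.
One valid schedule: Feb 6→Ibarra, Feb 7→Leclerc, Feb 8→Ibarra, Feb 9→Jensen+Horvat, Feb 10→Diallo, Feb 11→Jensen, Feb 12→Diallo, Feb 13→Leclerc.
Loads: Leclerc 2/2, Ibarra 2/2, Diallo 2/2, Jensen 2/2, Horvat 1/1, Petrov 0/2 — all within limits.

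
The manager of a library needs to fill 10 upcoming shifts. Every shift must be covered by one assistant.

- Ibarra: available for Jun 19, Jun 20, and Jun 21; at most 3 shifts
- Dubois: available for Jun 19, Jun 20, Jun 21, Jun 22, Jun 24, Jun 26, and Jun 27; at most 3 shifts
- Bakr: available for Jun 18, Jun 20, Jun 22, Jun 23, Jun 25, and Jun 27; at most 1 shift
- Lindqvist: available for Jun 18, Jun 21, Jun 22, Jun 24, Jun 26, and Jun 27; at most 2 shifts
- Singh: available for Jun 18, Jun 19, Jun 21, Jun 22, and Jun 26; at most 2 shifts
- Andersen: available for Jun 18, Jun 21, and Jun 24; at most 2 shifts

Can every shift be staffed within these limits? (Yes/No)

Total capacity is 13 and 10 slots are needed, so capacity alone doesn't rule it out.
Shifts {Jun 23, Jun 25} need 2 worker-slots in total, but the assistants available for any of those shifts (Bakr) can supply at most 1 among them. So no valid schedule exists.

No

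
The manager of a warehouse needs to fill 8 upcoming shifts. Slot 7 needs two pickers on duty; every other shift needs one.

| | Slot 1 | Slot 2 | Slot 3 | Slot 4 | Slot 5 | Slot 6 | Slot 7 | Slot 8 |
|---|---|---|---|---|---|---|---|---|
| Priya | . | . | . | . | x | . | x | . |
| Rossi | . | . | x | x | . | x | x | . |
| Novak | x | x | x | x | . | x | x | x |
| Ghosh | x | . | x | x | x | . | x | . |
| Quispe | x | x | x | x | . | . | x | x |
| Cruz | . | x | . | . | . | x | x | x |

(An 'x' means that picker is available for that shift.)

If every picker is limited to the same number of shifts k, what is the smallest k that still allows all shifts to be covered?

2

With 6 pickers and 9 worker-slots to fill, someone must work at least ⌈9/6⌉ = 2 shifts, so k ≥ 2.
k = 2 works: Slot 1→Novak, Slot 2→Novak, Slot 3→Rossi, Slot 4→Ghosh, Slot 5→Priya, Slot 6→Rossi, Slot 7→Priya+Ghosh, Slot 8→Quispe.
Loads: Priya 2, Rossi 2, Novak 2, Ghosh 2, Quispe 1, Cruz 0 — all ≤ 2.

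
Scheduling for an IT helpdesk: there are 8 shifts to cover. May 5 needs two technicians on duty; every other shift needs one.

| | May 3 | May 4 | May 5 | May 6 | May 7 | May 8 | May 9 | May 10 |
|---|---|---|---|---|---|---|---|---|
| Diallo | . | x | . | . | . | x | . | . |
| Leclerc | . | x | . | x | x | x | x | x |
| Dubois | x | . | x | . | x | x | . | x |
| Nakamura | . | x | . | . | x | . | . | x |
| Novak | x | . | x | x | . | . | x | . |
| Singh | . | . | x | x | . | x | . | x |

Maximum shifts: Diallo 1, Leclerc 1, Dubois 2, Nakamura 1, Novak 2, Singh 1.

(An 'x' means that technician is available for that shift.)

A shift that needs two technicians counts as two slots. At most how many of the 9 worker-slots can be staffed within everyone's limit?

8

Total capacity across all technicians is 1+1+2+1+2+1 = 8, and 9 slots are needed, so at most 8 can be filled.
An assignment achieving 8: May 3→Dubois, May 4→Diallo, May 5→Dubois+Novak, May 6→Novak, May 7→Nakamura, May 8→Singh, May 9→Leclerc.
Loads: Diallo 1/1, Leclerc 1/1, Dubois 2/2, Nakamura 1/1, Novak 2/2, Singh 1/1.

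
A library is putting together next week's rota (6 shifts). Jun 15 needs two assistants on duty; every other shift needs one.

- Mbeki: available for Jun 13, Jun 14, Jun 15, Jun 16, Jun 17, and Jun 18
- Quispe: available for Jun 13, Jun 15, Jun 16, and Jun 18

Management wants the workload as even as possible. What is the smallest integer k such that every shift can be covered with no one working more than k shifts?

With 2 assistants and 7 worker-slots to fill, someone must work at least ⌈7/2⌉ = 4 shifts, so k ≥ 4.
k = 4 works: Jun 13→Mbeki, Jun 14→Mbeki, Jun 15→Mbeki+Quispe, Jun 16→Quispe, Jun 17→Mbeki, Jun 18→Quispe.
Loads: Mbeki 4, Quispe 3 — all ≤ 4.

4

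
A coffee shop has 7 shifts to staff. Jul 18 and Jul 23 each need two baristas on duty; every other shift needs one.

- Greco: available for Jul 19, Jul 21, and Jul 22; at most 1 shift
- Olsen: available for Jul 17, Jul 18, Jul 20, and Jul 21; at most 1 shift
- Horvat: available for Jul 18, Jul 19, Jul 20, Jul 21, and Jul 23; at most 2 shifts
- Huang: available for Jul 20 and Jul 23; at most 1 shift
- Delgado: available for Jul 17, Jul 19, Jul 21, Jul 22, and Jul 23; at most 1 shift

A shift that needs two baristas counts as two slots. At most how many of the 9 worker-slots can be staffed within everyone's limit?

6

Total capacity across all baristas is 1+1+2+1+1 = 6, and 9 slots are needed, so at most 6 can be filled.
An assignment achieving 6: Jul 17→Olsen, Jul 18→Horvat, Jul 19→Horvat, Jul 20→Huang, Jul 22→Greco, Jul 23→Delgado.
Loads: Greco 1/1, Olsen 1/1, Horvat 2/2, Huang 1/1, Delgado 1/1.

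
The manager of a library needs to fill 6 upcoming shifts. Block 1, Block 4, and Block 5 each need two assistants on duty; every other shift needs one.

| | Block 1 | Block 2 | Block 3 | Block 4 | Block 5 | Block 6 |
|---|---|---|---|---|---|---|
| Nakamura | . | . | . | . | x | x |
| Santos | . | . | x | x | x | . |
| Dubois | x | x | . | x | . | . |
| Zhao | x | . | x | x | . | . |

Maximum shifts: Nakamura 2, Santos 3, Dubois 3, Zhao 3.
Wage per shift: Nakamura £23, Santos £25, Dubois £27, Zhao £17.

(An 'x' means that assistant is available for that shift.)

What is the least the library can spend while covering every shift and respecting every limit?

Block 1 can only be covered by Dubois and Zhao, so that assignment is forced.
Block 2 can only be covered by Dubois, so that assignment is forced.
Block 5 can only be covered by Nakamura and Santos, so that assignment is forced.
Picking the cheapest available assistant for each shift independently would cost £201, and that bound is achievable.
An optimal schedule: Block 1→Zhao+Dubois, Block 2→Dubois, Block 3→Zhao, Block 4→Zhao+Santos, Block 5→Nakamura+Santos, Block 6→Nakamura.
Total: 17 + 27 + 27 + 17 + 17 + 25 + 23 + 25 + 23 = £201.

£201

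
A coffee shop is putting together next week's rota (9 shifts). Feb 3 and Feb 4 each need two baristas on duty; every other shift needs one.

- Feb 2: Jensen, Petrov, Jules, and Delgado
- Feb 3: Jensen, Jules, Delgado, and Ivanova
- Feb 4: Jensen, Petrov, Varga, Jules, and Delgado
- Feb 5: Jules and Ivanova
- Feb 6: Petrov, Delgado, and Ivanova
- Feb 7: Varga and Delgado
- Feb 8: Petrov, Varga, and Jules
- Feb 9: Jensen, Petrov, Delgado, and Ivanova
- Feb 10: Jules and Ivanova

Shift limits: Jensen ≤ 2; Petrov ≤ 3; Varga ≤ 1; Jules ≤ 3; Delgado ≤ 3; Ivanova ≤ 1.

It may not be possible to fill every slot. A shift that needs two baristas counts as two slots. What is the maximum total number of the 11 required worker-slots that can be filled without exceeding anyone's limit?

11

Total capacity across all baristas is 2+3+1+3+3+1 = 13, and 11 slots are needed, so at most 11 can be filled.
An assignment achieving 11: Feb 2→Jensen, Feb 3→Jensen+Jules, Feb 4→Petrov+Delgado, Feb 5→Jules, Feb 6→Petrov, Feb 7→Varga, Feb 8→Petrov, Feb 9→Delgado, Feb 10→Jules.
Loads: Jensen 2/2, Petrov 3/3, Varga 1/1, Jules 3/3, Delgado 2/3, Ivanova 0/1.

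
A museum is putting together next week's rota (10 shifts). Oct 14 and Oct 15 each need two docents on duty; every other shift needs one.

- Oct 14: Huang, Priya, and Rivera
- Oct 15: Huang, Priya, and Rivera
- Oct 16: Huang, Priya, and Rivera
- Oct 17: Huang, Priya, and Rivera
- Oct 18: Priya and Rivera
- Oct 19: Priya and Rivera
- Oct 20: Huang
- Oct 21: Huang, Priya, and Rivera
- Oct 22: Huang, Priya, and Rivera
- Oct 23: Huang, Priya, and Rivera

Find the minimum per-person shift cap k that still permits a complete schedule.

With 3 docents and 12 worker-slots to fill, someone must work at least ⌈12/3⌉ = 4 shifts, so k ≥ 4.
k = 4 works: Oct 14→Huang+Priya, Oct 15→Huang+Priya, Oct 16→Huang, Oct 17→Rivera, Oct 18→Priya, Oct 19→Priya, Oct 20→Huang, Oct 21→Rivera, Oct 22→Rivera, Oct 23→Rivera.
Loads: Huang 4, Priya 4, Rivera 4 — all ≤ 4.

4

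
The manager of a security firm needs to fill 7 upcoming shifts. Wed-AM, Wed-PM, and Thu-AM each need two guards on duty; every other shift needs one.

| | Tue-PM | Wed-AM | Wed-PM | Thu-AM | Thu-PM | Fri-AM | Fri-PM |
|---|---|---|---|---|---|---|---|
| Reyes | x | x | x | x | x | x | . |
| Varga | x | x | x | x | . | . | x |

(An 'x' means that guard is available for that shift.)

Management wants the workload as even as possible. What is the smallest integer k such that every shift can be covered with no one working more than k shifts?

With 2 guards and 10 worker-slots to fill, someone must work at least ⌈10/2⌉ = 5 shifts, so k ≥ 5.
k = 5 works: Tue-PM→Varga, Wed-AM→Reyes+Varga, Wed-PM→Reyes+Varga, Thu-AM→Reyes+Varga, Thu-PM→Reyes, Fri-AM→Reyes, Fri-PM→Varga.
Loads: Reyes 5, Varga 5 — all ≤ 5.

5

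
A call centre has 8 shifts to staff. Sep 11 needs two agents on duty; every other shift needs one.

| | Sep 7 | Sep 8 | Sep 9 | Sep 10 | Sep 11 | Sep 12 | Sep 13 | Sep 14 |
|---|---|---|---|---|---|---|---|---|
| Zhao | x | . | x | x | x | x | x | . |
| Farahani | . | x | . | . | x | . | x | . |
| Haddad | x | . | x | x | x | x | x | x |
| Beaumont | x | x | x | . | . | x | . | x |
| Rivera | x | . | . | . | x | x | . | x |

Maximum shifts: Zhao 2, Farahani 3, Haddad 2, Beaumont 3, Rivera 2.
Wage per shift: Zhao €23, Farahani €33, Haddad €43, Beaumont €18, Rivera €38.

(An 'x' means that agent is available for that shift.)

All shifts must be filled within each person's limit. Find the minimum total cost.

Picking the cheapest available agent for each shift independently would cost €192, but that ignores the shift limits.
An optimal schedule: Sep 7→Beaumont, Sep 8→Farahani, Sep 9→Beaumont, Sep 10→Zhao, Sep 11→Farahani+Rivera, Sep 12→Zhao, Sep 13→Farahani, Sep 14→Beaumont.
Total: 18 + 33 + 18 + 23 + 33 + 38 + 23 + 33 + 18 = €237.

€237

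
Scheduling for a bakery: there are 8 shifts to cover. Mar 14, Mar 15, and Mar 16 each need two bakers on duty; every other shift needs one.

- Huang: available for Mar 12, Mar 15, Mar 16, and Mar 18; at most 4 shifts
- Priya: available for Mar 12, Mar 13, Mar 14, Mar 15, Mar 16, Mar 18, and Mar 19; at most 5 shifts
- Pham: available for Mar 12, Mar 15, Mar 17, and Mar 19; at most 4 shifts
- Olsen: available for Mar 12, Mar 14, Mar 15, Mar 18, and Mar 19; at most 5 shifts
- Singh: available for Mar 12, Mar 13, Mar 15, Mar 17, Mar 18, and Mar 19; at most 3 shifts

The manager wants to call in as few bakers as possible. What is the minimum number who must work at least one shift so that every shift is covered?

11 slots to fill and no one can take more than 5, so at least ⌈11/5⌉ = 3 bakers are needed.
Shifts {Mar 14, Mar 16, Mar 17} need 5 slots, but among the bakers available for them (Huang, Priya, Pham, Olsen, and Singh) any 3 together supply at most 4. So 3 bakers are not enough.
Huang, Priya, Pham, and Olsen alone can cover everything: Mar 12→Huang, Mar 13→Priya, Mar 14→Priya+Olsen, Mar 15→Huang+Priya, Mar 16→Huang+Priya, Mar 17→Pham, Mar 18→Huang, Mar 19→Priya.

4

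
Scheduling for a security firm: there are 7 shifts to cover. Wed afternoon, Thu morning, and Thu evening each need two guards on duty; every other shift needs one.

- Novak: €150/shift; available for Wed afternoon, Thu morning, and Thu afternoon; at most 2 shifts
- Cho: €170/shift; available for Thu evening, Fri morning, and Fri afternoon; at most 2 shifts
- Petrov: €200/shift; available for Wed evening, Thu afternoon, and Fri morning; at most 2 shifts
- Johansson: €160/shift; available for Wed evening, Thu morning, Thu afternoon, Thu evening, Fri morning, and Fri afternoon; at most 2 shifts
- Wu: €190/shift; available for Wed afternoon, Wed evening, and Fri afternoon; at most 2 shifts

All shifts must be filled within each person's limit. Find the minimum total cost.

€1740

Wed afternoon can only be covered by Novak and Wu, so that assignment is forced.
Thu morning can only be covered by Novak and Johansson, so that assignment is forced.
Thu evening can only be covered by Cho and Johansson, so that assignment is forced.
Picking the cheapest available guard for each shift independently would cost €1610, but that ignores the shift limits.
An optimal schedule: Wed afternoon→Novak+Wu, Wed evening→Petrov, Thu morning→Novak+Johansson, Thu afternoon→Petrov, Thu evening→Cho+Johansson, Fri morning→Cho, Fri afternoon→Wu.
Total: 150 + 190 + 200 + 150 + 160 + 200 + 170 + 160 + 170 + 190 = €1740.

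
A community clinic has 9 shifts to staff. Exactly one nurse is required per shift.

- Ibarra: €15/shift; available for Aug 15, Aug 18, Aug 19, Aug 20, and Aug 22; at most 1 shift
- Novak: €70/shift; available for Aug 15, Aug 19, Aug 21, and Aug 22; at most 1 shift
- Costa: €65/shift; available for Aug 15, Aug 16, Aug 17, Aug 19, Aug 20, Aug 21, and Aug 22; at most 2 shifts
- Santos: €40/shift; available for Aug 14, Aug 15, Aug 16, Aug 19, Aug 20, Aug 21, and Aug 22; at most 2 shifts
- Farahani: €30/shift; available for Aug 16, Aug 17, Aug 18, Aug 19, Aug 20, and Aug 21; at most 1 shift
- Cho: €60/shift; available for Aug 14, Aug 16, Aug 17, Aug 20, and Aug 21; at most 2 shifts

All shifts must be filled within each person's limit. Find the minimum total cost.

€445

Picking the cheapest available nurse for each shift independently would cost €205, but that ignores the shift limits.
An optimal schedule: Aug 14→Santos, Aug 15→Novak, Aug 16→Costa, Aug 17→Costa, Aug 18→Ibarra, Aug 19→Farahani, Aug 20→Cho, Aug 21→Cho, Aug 22→Santos.
Total: 40 + 70 + 65 + 65 + 15 + 30 + 60 + 60 + 40 = €445.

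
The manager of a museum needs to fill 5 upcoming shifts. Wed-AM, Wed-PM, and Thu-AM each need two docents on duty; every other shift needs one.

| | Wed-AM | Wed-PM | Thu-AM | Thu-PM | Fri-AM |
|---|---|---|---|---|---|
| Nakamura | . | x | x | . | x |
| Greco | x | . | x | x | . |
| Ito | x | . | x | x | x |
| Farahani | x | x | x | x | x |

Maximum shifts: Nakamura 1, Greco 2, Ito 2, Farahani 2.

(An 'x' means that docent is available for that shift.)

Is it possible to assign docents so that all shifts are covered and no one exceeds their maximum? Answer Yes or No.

Shifts {Wed-AM, Wed-PM, Thu-AM, Thu-PM, Fri-AM} need 8 worker-slots in total, but the docents available for any of those shifts (Nakamura, Greco, Ito, and Farahani) can supply at most 7 among them. So no valid schedule exists.

No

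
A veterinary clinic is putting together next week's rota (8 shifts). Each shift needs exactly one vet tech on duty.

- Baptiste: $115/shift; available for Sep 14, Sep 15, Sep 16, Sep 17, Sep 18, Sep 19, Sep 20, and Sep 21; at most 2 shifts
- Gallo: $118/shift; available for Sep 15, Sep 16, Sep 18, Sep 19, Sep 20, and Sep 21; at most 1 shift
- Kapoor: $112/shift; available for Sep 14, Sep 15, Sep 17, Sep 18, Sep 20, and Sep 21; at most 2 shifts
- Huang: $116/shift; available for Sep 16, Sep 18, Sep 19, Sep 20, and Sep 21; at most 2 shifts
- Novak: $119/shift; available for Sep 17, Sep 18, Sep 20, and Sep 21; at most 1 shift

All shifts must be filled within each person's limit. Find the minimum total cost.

Picking the cheapest available vet tech for each shift independently would cost $902, but that ignores the shift limits.
An optimal schedule: Sep 14→Baptiste, Sep 15→Baptiste, Sep 16→Gallo, Sep 17→Kapoor, Sep 18→Kapoor, Sep 19→Huang, Sep 20→Huang, Sep 21→Novak.
Total: 115 + 115 + 118 + 112 + 112 + 116 + 116 + 119 = $923.

$923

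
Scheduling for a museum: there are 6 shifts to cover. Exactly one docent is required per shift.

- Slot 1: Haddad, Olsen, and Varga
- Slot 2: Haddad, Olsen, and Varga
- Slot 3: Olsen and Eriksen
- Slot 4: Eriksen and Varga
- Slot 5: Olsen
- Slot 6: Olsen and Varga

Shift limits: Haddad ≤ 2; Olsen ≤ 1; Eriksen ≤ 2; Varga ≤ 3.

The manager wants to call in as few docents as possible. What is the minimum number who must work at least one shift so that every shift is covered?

3

6 slots to fill and no one can take more than 3, so at least ⌈6/3⌉ = 2 docents are needed.
Any 2 docents together have capacity at most 3+2 = 5 < 6 slots, so 2 can never suffice.
Olsen, Eriksen, and Varga alone can cover everything: Slot 1→Varga, Slot 2→Varga, Slot 3→Eriksen, Slot 4→Eriksen, Slot 5→Olsen, Slot 6→Varga.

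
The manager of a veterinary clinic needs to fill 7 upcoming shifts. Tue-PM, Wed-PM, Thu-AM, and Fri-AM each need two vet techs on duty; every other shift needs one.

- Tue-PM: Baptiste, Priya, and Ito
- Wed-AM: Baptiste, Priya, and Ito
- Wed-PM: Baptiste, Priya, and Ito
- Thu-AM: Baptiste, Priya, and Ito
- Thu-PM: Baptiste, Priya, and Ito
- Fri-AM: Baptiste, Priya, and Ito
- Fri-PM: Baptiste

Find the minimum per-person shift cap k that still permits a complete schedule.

With 3 vet techs and 11 worker-slots to fill, someone must work at least ⌈11/3⌉ = 4 shifts, so k ≥ 4.
k = 4 works: Tue-PM→Baptiste+Priya, Wed-AM→Baptiste, Wed-PM→Baptiste+Priya, Thu-AM→Priya+Ito, Thu-PM→Ito, Fri-AM→Priya+Ito, Fri-PM→Baptiste.
Loads: Baptiste 4, Priya 4, Ito 3 — all ≤ 4.

4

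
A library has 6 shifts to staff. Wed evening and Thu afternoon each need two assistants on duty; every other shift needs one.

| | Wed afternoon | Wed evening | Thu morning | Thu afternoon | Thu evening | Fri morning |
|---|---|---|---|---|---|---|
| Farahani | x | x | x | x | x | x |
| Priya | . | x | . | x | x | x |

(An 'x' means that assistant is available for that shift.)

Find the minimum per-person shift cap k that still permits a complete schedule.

With 2 assistants and 8 worker-slots to fill, someone must work at least ⌈8/2⌉ = 4 shifts, so k ≥ 4.
k = 4 works: Wed afternoon→Farahani, Wed evening→Farahani+Priya, Thu morning→Farahani, Thu afternoon→Farahani+Priya, Thu evening→Priya, Fri morning→Priya.
Loads: Farahani 4, Priya 4 — all ≤ 4.

4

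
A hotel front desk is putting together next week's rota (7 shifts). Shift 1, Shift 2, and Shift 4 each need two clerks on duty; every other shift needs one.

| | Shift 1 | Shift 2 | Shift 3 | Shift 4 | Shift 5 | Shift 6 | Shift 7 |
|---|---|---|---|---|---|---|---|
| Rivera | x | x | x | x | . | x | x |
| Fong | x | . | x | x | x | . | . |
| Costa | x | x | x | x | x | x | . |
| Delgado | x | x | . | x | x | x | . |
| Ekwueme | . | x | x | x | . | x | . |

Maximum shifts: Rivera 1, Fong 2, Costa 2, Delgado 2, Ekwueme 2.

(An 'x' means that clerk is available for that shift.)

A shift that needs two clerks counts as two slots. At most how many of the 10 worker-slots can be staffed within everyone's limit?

9

Total capacity across all clerks is 1+2+2+2+2 = 9, and 10 slots are needed, so at most 9 can be filled.
An assignment achieving 9: Shift 1→Fong+Costa, Shift 2→Costa+Delgado, Shift 3→Ekwueme, Shift 4→Ekwueme, Shift 5→Fong, Shift 6→Delgado, Shift 7→Rivera.
Loads: Rivera 1/1, Fong 2/2, Costa 2/2, Delgado 2/2, Ekwueme 2/2.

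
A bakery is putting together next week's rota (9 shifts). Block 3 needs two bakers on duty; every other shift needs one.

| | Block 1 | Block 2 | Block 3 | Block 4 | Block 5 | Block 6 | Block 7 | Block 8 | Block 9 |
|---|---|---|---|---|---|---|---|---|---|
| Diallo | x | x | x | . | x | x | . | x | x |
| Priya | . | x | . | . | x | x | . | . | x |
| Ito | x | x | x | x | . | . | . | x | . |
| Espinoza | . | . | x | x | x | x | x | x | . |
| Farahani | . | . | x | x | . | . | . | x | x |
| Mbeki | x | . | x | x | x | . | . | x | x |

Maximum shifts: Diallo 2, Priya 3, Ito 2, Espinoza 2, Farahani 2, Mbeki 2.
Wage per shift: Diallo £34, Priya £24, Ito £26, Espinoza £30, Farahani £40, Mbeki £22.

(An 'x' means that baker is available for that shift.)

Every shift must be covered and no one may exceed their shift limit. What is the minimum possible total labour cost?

£262

Block 7 can only be covered by Espinoza, so that assignment is forced.
Picking the cheapest available baker for each shift independently would cost £236, but that ignores the shift limits.
An optimal schedule: Block 1→Mbeki, Block 2→Priya, Block 3→Ito+Espinoza, Block 4→Mbeki, Block 5→Priya, Block 6→Priya, Block 7→Espinoza, Block 8→Ito, Block 9→Diallo.
Total: 22 + 24 + 26 + 30 + 22 + 24 + 24 + 30 + 26 + 34 = £262.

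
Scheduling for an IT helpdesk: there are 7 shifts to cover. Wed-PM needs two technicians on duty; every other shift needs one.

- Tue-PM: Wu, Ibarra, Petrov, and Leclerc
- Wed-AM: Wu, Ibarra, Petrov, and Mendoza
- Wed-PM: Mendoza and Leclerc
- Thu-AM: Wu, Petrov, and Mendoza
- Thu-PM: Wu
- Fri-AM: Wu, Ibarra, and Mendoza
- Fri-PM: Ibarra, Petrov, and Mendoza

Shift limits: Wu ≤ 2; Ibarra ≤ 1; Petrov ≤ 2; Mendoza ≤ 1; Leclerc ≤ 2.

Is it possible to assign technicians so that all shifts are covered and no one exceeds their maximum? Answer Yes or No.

Wed-PM can only be covered by Mendoza and Leclerc, so that assignment is forced.
Thu-PM can only be covered by Wu, so that assignment is forced.
One valid schedule: Tue-PM→Leclerc, Wed-AM→Petrov, Wed-PM→Mendoza+Leclerc, Thu-AM→Wu, Thu-PM→Wu, Fri-AM→Ibarra, Fri-PM→Petrov.
Loads: Wu 2/2, Ibarra 1/1, Petrov 2/2, Mendoza 1/1, Leclerc 2/2 — all within limits.

Yes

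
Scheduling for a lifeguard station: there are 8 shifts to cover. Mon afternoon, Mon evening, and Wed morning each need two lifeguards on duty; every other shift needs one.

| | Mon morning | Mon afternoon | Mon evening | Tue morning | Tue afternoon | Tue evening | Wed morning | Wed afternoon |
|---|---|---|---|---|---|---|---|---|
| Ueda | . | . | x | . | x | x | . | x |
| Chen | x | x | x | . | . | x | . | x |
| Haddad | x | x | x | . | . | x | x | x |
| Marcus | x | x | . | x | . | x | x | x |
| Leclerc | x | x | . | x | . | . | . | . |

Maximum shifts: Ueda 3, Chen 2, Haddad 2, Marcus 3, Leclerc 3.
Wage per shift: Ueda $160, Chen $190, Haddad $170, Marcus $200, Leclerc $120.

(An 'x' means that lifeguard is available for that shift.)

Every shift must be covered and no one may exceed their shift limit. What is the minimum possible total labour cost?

$1760

Tue afternoon can only be covered by Ueda, so that assignment is forced.
Wed morning can only be covered by Haddad and Marcus, so that assignment is forced.
Picking the cheapest available lifeguard for each shift independently would cost $1710, but that ignores the shift limits.
An optimal schedule: Mon morning→Leclerc, Mon afternoon→Leclerc+Chen, Mon evening→Ueda+Haddad, Tue morning→Leclerc, Tue afternoon→Ueda, Tue evening→Ueda, Wed morning→Haddad+Marcus, Wed afternoon→Chen.
Total: 120 + 120 + 190 + 160 + 170 + 120 + 160 + 160 + 170 + 200 + 190 = $1760.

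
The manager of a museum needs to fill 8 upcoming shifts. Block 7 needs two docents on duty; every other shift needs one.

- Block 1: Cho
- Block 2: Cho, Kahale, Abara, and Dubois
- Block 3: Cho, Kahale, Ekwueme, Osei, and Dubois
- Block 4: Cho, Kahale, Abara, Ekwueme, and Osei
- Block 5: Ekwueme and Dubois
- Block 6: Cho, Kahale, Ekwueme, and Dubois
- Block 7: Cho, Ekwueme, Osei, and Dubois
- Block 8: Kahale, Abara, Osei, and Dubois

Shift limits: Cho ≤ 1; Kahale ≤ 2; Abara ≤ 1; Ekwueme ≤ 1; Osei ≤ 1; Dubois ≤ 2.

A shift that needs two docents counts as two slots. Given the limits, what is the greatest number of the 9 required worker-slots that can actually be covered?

8

Total capacity across all docents is 1+2+1+1+1+2 = 8, and 9 slots are needed, so at most 8 can be filled.
An assignment achieving 8: Block 1→Cho, Block 2→Kahale, Block 3→Dubois, Block 5→Ekwueme, Block 6→Kahale, Block 7→Osei+Dubois, Block 8→Abara.
Loads: Cho 1/1, Kahale 2/2, Abara 1/1, Ekwueme 1/1, Osei 1/1, Dubois 2/2.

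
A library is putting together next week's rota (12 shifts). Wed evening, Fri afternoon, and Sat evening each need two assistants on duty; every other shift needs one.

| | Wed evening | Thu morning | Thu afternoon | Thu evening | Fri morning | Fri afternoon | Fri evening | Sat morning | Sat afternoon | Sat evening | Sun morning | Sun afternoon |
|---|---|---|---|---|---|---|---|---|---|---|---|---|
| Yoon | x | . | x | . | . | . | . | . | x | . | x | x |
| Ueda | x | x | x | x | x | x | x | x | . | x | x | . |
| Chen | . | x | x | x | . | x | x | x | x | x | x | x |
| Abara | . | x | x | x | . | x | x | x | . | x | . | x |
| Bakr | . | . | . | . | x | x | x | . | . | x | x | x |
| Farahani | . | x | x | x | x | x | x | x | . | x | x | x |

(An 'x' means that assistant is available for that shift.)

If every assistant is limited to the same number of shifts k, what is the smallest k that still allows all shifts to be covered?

3

With 6 assistants and 15 worker-slots to fill, someone must work at least ⌈15/6⌉ = 3 shifts, so k ≥ 3.
k = 3 works: Wed evening→Yoon+Ueda, Thu morning→Ueda, Thu afternoon→Yoon, Thu evening→Chen, Fri morning→Ueda, Fri afternoon→Abara+Bakr, Fri evening→Chen, Sat morning→Chen, Sat afternoon→Yoon, Sat evening→Abara+Bakr, Sun morning→Bakr, Sun afternoon→Abara.
Loads: Yoon 3, Ueda 3, Chen 3, Abara 3, Bakr 3, Farahani 0 — all ≤ 3.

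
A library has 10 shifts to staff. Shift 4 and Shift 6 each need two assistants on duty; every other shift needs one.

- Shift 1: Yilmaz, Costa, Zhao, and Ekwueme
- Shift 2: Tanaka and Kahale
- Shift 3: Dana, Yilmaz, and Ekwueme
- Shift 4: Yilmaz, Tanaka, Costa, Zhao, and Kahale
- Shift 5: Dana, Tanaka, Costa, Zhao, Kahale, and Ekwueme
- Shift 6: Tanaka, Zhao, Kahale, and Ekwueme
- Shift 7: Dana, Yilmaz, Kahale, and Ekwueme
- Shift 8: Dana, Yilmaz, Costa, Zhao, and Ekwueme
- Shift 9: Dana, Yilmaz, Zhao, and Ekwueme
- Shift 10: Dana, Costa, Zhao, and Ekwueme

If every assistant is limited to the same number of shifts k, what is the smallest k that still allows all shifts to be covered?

With 7 assistants and 12 worker-slots to fill, someone must work at least ⌈12/7⌉ = 2 shifts, so k ≥ 2.
k = 2 works: Shift 1→Yilmaz, Shift 2→Tanaka, Shift 3→Dana, Shift 4→Zhao+Kahale, Shift 5→Tanaka, Shift 6→Zhao+Kahale, Shift 7→Dana, Shift 8→Costa, Shift 9→Yilmaz, Shift 10→Costa.
Loads: Dana 2, Yilmaz 2, Tanaka 2, Costa 2, Zhao 2, Kahale 2, Ekwueme 0 — all ≤ 2.

2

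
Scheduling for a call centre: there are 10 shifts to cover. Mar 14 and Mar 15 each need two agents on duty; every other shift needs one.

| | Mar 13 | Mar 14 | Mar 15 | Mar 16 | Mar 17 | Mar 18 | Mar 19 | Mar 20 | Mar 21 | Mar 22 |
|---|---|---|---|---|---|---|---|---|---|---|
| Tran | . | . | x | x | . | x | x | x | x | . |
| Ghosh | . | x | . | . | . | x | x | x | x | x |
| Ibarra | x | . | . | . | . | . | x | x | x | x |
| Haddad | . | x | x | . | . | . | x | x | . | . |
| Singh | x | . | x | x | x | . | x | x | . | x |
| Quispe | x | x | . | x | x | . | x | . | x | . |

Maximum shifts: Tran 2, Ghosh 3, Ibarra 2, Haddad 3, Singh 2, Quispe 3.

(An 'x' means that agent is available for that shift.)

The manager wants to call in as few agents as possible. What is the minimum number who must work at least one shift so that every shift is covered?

5

12 slots to fill and no one can take more than 3, so at least ⌈12/3⌉ = 4 agents are needed.
Any 4 agents together have capacity at most 3+3+3+2 = 11 < 12 slots, so 4 can never suffice.
Tran, Ghosh, Ibarra, Haddad, and Singh alone can cover everything: Mar 13→Ibarra, Mar 14→Ghosh+Haddad, Mar 15→Haddad+Singh, Mar 16→Tran, Mar 17→Singh, Mar 18→Tran, Mar 19→Ibarra, Mar 20→Haddad, Mar 21→Ghosh, Mar 22→Ghosh.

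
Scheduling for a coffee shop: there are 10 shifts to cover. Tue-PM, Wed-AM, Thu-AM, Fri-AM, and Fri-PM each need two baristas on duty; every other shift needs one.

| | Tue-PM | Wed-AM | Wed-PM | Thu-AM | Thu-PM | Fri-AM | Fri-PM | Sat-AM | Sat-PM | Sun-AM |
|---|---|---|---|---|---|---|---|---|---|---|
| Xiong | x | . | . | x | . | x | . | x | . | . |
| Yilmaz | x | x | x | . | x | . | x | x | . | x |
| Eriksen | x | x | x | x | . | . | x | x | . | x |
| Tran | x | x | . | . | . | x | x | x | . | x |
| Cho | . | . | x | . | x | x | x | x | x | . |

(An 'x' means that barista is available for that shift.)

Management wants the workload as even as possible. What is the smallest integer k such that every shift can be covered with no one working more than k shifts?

3

With 5 baristas and 15 worker-slots to fill, someone must work at least ⌈15/5⌉ = 3 shifts, so k ≥ 3.
k = 3 works: Tue-PM→Xiong+Tran, Wed-AM→Yilmaz+Eriksen, Wed-PM→Yilmaz, Thu-AM→Xiong+Eriksen, Thu-PM→Yilmaz, Fri-AM→Xiong+Tran, Fri-PM→Tran+Cho, Sat-AM→Cho, Sat-PM→Cho, Sun-AM→Eriksen.
Loads: Xiong 3, Yilmaz 3, Eriksen 3, Tran 3, Cho 3 — all ≤ 3.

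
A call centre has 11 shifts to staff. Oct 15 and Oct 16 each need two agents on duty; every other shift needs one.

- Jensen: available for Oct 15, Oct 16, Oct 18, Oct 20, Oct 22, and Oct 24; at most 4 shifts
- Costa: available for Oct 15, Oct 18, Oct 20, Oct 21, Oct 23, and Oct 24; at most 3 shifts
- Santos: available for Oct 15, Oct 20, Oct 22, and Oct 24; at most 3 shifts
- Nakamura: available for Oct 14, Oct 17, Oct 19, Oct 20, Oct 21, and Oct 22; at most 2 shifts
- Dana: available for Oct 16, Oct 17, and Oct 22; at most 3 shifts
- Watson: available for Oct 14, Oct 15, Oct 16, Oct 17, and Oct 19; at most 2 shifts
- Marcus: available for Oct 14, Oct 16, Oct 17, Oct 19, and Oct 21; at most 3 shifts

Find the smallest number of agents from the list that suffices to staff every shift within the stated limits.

4

13 slots to fill and no one can take more than 4, so at least ⌈13/4⌉ = 4 agents are needed.
Jensen, Costa, Dana, and Marcus alone can cover everything: Oct 14→Marcus, Oct 15→Jensen+Costa, Oct 16→Dana+Marcus, Oct 17→Dana, Oct 18→Jensen, Oct 19→Marcus, Oct 20→Jensen, Oct 21→Costa, Oct 22→Dana, Oct 23→Costa, Oct 24→Jensen.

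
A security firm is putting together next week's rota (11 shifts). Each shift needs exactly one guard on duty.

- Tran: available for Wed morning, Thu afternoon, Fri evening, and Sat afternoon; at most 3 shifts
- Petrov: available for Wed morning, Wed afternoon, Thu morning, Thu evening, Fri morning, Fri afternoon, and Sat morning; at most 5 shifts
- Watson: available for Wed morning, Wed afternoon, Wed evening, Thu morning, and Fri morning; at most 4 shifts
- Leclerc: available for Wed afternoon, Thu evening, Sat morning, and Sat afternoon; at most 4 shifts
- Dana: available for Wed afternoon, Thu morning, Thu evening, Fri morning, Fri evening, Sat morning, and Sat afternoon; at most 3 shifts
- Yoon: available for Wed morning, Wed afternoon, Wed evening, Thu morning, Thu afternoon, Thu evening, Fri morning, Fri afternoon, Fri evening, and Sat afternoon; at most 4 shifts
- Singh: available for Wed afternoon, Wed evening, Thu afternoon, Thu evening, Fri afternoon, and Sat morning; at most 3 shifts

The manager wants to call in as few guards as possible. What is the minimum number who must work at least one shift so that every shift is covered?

11 slots to fill and no one can take more than 5, so at least ⌈11/5⌉ = 3 guards are needed.
Tran, Petrov, and Watson alone can cover everything: Wed morning→Watson, Wed afternoon→Petrov, Wed evening→Watson, Thu morning→Petrov, Thu afternoon→Tran, Thu evening→Petrov, Fri morning→Watson, Fri afternoon→Petrov, Fri evening→Tran, Sat morning→Petrov, Sat afternoon→Tran.

3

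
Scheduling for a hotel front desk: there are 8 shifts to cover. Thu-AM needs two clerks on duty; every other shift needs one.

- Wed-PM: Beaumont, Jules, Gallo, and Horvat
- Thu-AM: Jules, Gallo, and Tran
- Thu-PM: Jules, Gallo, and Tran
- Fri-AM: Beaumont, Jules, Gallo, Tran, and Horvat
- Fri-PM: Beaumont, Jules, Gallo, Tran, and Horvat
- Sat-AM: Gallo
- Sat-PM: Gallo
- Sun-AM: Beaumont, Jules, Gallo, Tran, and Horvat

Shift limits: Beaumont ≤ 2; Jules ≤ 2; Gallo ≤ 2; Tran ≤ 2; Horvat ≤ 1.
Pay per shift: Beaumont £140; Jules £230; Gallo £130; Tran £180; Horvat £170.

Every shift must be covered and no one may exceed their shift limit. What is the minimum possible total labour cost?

£1530

Sat-AM can only be covered by Gallo, so that assignment is forced.
Sat-PM can only be covered by Gallo, so that assignment is forced.
Picking the cheapest available clerk for each shift independently would cost £1220, but that ignores the shift limits.
An optimal schedule: Wed-PM→Beaumont, Thu-AM→Jules+Tran, Thu-PM→Jules, Fri-AM→Beaumont, Fri-PM→Tran, Sat-AM→Gallo, Sat-PM→Gallo, Sun-AM→Horvat.
Total: 140 + 230 + 180 + 230 + 140 + 180 + 130 + 130 + 170 = £1530.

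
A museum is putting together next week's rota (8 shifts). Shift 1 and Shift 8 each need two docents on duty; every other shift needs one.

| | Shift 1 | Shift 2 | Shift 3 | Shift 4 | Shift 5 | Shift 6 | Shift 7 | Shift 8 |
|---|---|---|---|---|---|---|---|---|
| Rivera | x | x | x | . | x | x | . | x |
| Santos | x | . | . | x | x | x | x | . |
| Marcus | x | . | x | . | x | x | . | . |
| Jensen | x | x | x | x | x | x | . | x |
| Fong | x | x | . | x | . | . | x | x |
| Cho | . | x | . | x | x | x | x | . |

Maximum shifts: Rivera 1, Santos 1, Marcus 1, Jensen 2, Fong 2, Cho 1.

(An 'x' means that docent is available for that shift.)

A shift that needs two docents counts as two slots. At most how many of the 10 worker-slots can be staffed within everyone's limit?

8

Total capacity across all docents is 1+1+1+2+2+1 = 8, and 10 slots are needed, so at most 8 can be filled.
An assignment achieving 8: Shift 1→Marcus, Shift 2→Jensen, Shift 3→Rivera, Shift 4→Fong, Shift 5→Cho, Shift 7→Santos, Shift 8→Jensen+Fong.
Loads: Rivera 1/1, Santos 1/1, Marcus 1/1, Jensen 2/2, Fong 2/2, Cho 1/1.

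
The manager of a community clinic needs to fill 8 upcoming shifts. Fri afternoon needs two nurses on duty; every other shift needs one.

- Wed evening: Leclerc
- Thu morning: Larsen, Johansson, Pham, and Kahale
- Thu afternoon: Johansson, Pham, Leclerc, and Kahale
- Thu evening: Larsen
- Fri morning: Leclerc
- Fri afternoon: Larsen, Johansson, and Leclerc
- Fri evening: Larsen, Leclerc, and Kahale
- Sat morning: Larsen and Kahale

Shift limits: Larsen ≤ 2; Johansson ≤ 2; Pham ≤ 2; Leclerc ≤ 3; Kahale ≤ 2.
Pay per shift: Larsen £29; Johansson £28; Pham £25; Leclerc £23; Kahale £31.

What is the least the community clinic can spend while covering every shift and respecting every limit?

£236

Wed evening can only be covered by Leclerc, so that assignment is forced.
Thu evening can only be covered by Larsen, so that assignment is forced.
Fri morning can only be covered by Leclerc, so that assignment is forced.
Picking the cheapest available nurse for each shift independently would cost £226, but that ignores the shift limits.
An optimal schedule: Wed evening→Leclerc, Thu morning→Pham, Thu afternoon→Pham, Thu evening→Larsen, Fri morning→Leclerc, Fri afternoon→Leclerc+Johansson, Fri evening→Kahale, Sat morning→Larsen.
Total: 23 + 25 + 25 + 29 + 23 + 23 + 28 + 31 + 29 = £236.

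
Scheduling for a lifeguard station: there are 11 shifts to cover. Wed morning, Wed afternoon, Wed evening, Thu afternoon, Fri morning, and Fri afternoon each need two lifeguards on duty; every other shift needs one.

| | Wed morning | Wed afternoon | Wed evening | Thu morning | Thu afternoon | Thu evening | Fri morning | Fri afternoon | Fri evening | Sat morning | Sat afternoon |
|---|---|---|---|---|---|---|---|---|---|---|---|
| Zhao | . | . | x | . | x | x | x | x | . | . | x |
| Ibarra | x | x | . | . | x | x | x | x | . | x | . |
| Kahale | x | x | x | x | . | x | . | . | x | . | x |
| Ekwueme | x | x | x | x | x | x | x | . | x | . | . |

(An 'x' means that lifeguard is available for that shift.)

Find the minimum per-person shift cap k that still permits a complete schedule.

5

With 4 lifeguards and 17 worker-slots to fill, someone must work at least ⌈17/4⌉ = 5 shifts, so k ≥ 5.
k = 5 works: Wed morning→Ibarra+Kahale, Wed afternoon→Ibarra+Kahale, Wed evening→Zhao+Kahale, Thu morning→Kahale, Thu afternoon→Zhao+Ibarra, Thu evening→Ekwueme, Fri morning→Zhao+Ekwueme, Fri afternoon→Zhao+Ibarra, Fri evening→Kahale, Sat morning→Ibarra, Sat afternoon→Zhao.
Loads: Zhao 5, Ibarra 5, Kahale 5, Ekwueme 2 — all ≤ 5.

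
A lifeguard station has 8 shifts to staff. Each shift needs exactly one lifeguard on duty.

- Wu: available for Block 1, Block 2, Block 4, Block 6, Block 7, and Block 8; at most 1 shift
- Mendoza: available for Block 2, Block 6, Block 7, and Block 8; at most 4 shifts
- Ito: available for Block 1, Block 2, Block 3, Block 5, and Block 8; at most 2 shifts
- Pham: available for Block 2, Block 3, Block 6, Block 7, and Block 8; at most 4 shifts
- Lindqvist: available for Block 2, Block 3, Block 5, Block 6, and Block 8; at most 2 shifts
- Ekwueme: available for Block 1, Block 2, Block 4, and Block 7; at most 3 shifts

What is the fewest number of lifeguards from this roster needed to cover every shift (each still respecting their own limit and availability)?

3

8 slots to fill and no one can take more than 4, so at least ⌈8/4⌉ = 2 lifeguards are needed.
No set of 2 lifeguards can cover every shift (each such set leaves at least one shift with no one available or exceeds a cap).
Mendoza, Ito, and Ekwueme alone can cover everything: Block 1→Ekwueme, Block 2→Mendoza, Block 3→Ito, Block 4→Ekwueme, Block 5→Ito, Block 6→Mendoza, Block 7→Mendoza, Block 8→Mendoza.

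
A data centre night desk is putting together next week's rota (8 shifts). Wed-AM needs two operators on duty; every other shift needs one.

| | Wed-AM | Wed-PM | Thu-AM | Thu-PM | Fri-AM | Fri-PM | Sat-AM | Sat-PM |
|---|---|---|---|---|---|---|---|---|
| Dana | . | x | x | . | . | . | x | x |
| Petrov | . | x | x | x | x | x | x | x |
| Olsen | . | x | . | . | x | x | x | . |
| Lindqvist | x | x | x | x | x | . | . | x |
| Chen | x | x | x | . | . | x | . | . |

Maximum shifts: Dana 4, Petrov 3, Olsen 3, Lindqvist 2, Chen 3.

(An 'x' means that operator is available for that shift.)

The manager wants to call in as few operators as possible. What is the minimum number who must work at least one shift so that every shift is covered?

9 slots to fill and no one can take more than 4, so at least ⌈9/4⌉ = 3 operators are needed.
No set of 3 operators can cover every shift (each such set leaves at least one shift with no one available or exceeds a cap).
Dana, Petrov, Lindqvist, and Chen alone can cover everything: Wed-AM→Lindqvist+Chen, Wed-PM→Dana, Thu-AM→Dana, Thu-PM→Petrov, Fri-AM→Petrov, Fri-PM→Petrov, Sat-AM→Dana, Sat-PM→Dana.

4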